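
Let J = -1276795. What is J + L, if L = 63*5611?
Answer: -923302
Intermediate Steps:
L = 353493
J + L = -1276795 + 353493 = -923302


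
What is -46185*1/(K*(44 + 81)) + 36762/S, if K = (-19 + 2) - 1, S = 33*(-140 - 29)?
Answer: 353251/25350 ≈ 13.935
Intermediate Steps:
S = -5577 (S = 33*(-169) = -5577)
K = -18 (K = -17 - 1 = -18)
-46185*1/(K*(44 + 81)) + 36762/S = -46185*(-1/(18*(44 + 81))) + 36762/(-5577) = -46185/(125*(-18)) + 36762*(-1/5577) = -46185/(-2250) - 1114/169 = -46185*(-1/2250) - 1114/169 = 3079/150 - 1114/169 = 353251/25350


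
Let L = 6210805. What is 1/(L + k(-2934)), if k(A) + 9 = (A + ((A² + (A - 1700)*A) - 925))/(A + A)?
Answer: 5868/36422750275 ≈ 1.6111e-7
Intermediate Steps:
k(A) = -9 + (-925 + A + A² + A*(-1700 + A))/(2*A) (k(A) = -9 + (A + ((A² + (A - 1700)*A) - 925))/(A + A) = -9 + (A + ((A² + (-1700 + A)*A) - 925))/((2*A)) = -9 + (A + ((A² + A*(-1700 + A)) - 925))*(1/(2*A)) = -9 + (A + (-925 + A² + A*(-1700 + A)))*(1/(2*A)) = -9 + (-925 + A + A² + A*(-1700 + A))*(1/(2*A)) = -9 + (-925 + A + A² + A*(-1700 + A))/(2*A))
1/(L + k(-2934)) = 1/(6210805 + (-1717/2 - 2934 - 925/2/(-2934))) = 1/(6210805 + (-1717/2 - 2934 - 925/2*(-1/2934))) = 1/(6210805 + (-1717/2 - 2934 + 925/5868)) = 1/(6210805 - 22253465/5868) = 1/(36422750275/5868) = 5868/36422750275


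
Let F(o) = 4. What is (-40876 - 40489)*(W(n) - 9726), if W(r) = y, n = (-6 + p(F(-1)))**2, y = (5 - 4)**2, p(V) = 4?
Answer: 791274625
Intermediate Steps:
y = 1 (y = 1**2 = 1)
n = 4 (n = (-6 + 4)**2 = (-2)**2 = 4)
W(r) = 1
(-40876 - 40489)*(W(n) - 9726) = (-40876 - 40489)*(1 - 9726) = -81365*(-9725) = 791274625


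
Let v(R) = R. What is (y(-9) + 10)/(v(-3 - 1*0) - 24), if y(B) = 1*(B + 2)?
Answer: -1/9 ≈ -0.11111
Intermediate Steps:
y(B) = 2 + B (y(B) = 1*(2 + B) = 2 + B)
(y(-9) + 10)/(v(-3 - 1*0) - 24) = ((2 - 9) + 10)/((-3 - 1*0) - 24) = (-7 + 10)/((-3 + 0) - 24) = 3/(-3 - 24) = 3/(-27) = -1/27*3 = -1/9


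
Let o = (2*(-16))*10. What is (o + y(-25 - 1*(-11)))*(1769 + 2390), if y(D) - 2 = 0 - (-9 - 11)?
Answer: -1239382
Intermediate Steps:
o = -320 (o = -32*10 = -320)
y(D) = 22 (y(D) = 2 + (0 - (-9 - 11)) = 2 + (0 - 1*(-20)) = 2 + (0 + 20) = 2 + 20 = 22)
(o + y(-25 - 1*(-11)))*(1769 + 2390) = (-320 + 22)*(1769 + 2390) = -298*4159 = -1239382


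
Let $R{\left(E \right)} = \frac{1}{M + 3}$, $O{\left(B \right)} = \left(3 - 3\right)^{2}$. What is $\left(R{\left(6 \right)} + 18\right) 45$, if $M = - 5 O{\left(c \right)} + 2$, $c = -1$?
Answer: $819$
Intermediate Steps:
$O{\left(B \right)} = 0$ ($O{\left(B \right)} = 0^{2} = 0$)
$M = 2$ ($M = \left(-5\right) 0 + 2 = 0 + 2 = 2$)
$R{\left(E \right)} = \frac{1}{5}$ ($R{\left(E \right)} = \frac{1}{2 + 3} = \frac{1}{5}$)
$\left(R{\left(6 \right)} + 18\right) 45 = \left(\frac{1}{5} + 18\right) 45 = \frac{91}{5} \cdot 45 = 819$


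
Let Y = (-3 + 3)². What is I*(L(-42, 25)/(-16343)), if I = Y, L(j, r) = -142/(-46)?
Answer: 0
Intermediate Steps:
L(j, r) = 71/23 (L(j, r) = -142*(-1/46) = 71/23)
Y = 0 (Y = 0² = 0)
I = 0
I*(L(-42, 25)/(-16343)) = 0*((71/23)/(-16343)) = 0*((71/23)*(-1/16343)) = 0*(-71/375889) = 0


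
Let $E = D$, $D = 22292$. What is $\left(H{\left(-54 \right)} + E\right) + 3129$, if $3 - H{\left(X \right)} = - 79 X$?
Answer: $21158$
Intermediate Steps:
$E = 22292$
$H{\left(X \right)} = 3 + 79 X$ ($H{\left(X \right)} = 3 - - 79 X = 3 + 79 X$)
$\left(H{\left(-54 \right)} + E\right) + 3129 = \left(\left(3 + 79 \left(-54\right)\right) + 22292\right) + 3129 = \left(\left(3 - 4266\right) + 22292\right) + 3129 = \left(-4263 + 22292\right) + 3129 = 18029 + 3129 = 21158$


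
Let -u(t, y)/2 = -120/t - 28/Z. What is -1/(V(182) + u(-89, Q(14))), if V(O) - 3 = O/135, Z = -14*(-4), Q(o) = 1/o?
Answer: -12015/31858 ≈ -0.37714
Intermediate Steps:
Z = 56
V(O) = 3 + O/135
u(t, y) = 1 + 240/t (u(t, y) = -2*(-120/t - 28/56) = -2*(-120/t - 28*1/56) = -2*(-120/t - 1/2) = -2*(-1/2 - 120/t) = 1 + 240/t)
-1/(V(182) + u(-89, Q(14))) = -1/((3 + (1/135)*182) + (240 - 89)/(-89)) = -1/((3 + 182/135) - 1/89*151) = -1/(587/135 - 151/89) = -1/31858/12015 = -1*12015/31858 = -12015/31858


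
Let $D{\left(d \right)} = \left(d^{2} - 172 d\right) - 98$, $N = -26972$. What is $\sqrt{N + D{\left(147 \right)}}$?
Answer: $i \sqrt{30745} \approx 175.34 i$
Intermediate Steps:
$D{\left(d \right)} = -98 + d^{2} - 172 d$
$\sqrt{N + D{\left(147 \right)}} = \sqrt{-26972 - \left(25382 - 21609\right)} = \sqrt{-26972 - 3773} = \sqrt{-30745} = i \sqrt{30745}$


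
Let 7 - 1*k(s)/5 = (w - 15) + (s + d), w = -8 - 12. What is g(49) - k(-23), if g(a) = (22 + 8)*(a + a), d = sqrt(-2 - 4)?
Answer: 2615 + 5*I*sqrt(6) ≈ 2615.0 + 12.247*I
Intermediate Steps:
w = -20
d = I*sqrt(6) (d = sqrt(-6) = I*sqrt(6) ≈ 2.4495*I)
g(a) = 60*a (g(a) = 30*(2*a) = 60*a)
k(s) = 210 - 5*s - 5*I*sqrt(6) (k(s) = 35 - 5*((-20 - 15) + (s + I*sqrt(6))) = 35 - 5*(-35 + (s + I*sqrt(6))) = 35 - 5*(-35 + s + I*sqrt(6)) = 35 + (175 - 5*s - 5*I*sqrt(6)) = 210 - 5*s - 5*I*sqrt(6))
g(49) - k(-23) = 60*49 - (210 - 5*(-23) - 5*I*sqrt(6)) = 2940 - (210 + 115 - 5*I*sqrt(6)) = 2940 - (325 - 5*I*sqrt(6)) = 2940 + (-325 + 5*I*sqrt(6)) = 2615 + 5*I*sqrt(6)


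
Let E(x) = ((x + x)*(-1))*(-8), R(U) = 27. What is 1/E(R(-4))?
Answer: 1/432 ≈ 0.0023148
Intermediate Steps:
E(x) = 16*x (E(x) = ((2*x)*(-1))*(-8) = -2*x*(-8) = 16*x)
1/E(R(-4)) = 1/(16*27) = 1/432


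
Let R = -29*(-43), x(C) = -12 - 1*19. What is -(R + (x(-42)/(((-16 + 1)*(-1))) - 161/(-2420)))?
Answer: -9038699/7260 ≈ -1245.0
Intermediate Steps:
x(C) = -31 (x(C) = -12 - 19 = -31)
R = 1247
-(R + (x(-42)/(((-16 + 1)*(-1))) - 161/(-2420))) = -(1247 + (-31*(-1/(-16 + 1)) - 161/(-2420))) = -(1247 + (-31/((-15*(-1))) - 161*(-1/2420))) = -(1247 + (-31/15 + 161/2420)) = -(1247 - 14521/7260) = -1*9038699/7260 = -9038699/7260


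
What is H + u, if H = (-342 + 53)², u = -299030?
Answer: -215509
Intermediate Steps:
H = 83521 (H = (-289)² = 83521)
H + u = 83521 - 299030 = -215509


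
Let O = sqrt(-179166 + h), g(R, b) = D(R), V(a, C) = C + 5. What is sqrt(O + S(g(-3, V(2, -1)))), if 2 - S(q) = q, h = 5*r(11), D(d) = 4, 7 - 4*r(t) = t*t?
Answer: sqrt(-8 + 2*I*sqrt(717234))/2 ≈ 14.516 + 14.585*I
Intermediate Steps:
r(t) = 7/4 - t**2/4 (r(t) = 7/4 - t*t/4 = 7/4 - t**2/4)
V(a, C) = 5 + C
h = -285/2 (h = 5*(7/4 - 1/4*11**2) = 5*(7/4 - 1/4*121) = 5*(7/4 - 121/4) = 5*(-57/2) = -285/2 ≈ -142.50)
g(R, b) = 4
S(q) = 2 - q
O = I*sqrt(717234)/2 (O = sqrt(-179166 - 285/2) = sqrt(-358617/2) = I*sqrt(717234)/2 ≈ 423.45*I)
sqrt(O + S(g(-3, V(2, -1)))) = sqrt(I*sqrt(717234)/2 + (2 - 1*4)) = sqrt(I*sqrt(717234)/2 + (2 - 4)) = sqrt(I*sqrt(717234)/2 - 2) = sqrt(-2 + I*sqrt(717234)/2)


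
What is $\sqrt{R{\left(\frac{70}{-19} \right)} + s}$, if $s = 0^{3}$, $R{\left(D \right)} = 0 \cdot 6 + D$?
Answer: $\frac{i \sqrt{1330}}{19} \approx 1.9194 i$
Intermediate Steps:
$R{\left(D \right)} = D$ ($R{\left(D \right)} = 0 + D = D$)
$s = 0$
$\sqrt{R{\left(\frac{70}{-19} \right)} + s} = \sqrt{\frac{70}{-19} + 0} = \sqrt{70 \left(- \frac{1}{19}\right) + 0} = \sqrt{- \frac{70}{19} + 0} = \sqrt{- \frac{70}{19}} = \frac{i \sqrt{1330}}{19}$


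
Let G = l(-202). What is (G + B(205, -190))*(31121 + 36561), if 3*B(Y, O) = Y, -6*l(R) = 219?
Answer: 6463631/3 ≈ 2.1545e+6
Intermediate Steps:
l(R) = -73/2 (l(R) = -⅙*219 = -73/2)
B(Y, O) = Y/3
G = -73/2 ≈ -36.500
(G + B(205, -190))*(31121 + 36561) = (-73/2 + (⅓)*205)*(31121 + 36561) = (-73/2 + 205/3)*67682 = (191/6)*67682 = 6463631/3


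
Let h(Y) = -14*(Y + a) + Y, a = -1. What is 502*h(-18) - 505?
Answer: 123991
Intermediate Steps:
h(Y) = 14 - 13*Y (h(Y) = -14*(Y - 1) + Y = -14*(-1 + Y) + Y = (14 - 14*Y) + Y = 14 - 13*Y)
502*h(-18) - 505 = 502*(14 - 13*(-18)) - 505 = 502*(14 + 234) - 505 = 502*248 - 505 = 124496 - 505 = 123991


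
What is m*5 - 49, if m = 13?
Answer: 16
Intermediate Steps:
m*5 - 49 = 13*5 - 49 = 65 - 49 = 16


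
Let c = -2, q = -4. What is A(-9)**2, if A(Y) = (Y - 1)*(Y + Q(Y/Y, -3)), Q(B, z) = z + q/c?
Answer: 10000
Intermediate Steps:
Q(B, z) = 2 + z (Q(B, z) = z - 4/(-2) = z - 4*(-1/2) = z + 2 = 2 + z)
A(Y) = (-1 + Y)**2 (A(Y) = (Y - 1)*(Y + (2 - 3)) = (-1 + Y)*(Y - 1) = (-1 + Y)*(-1 + Y) = (-1 + Y)**2)
A(-9)**2 = (1 + (-9)**2 - 2*(-9))**2 = (1 + 81 + 18)**2 = 100**2 = 10000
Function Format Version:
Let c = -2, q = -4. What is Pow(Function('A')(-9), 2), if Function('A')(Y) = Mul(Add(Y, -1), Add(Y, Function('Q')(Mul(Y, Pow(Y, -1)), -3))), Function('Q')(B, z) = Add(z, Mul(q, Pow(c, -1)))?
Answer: 10000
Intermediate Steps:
Function('Q')(B, z) = Add(2, z) (Function('Q')(B, z) = Add(z, Mul(-4, Pow(-2, -1))) = Add(z, Mul(-4, Rational(-1, 2))) = Add(z, 2) = Add(2, z))
Function('A')(Y) = Pow(Add(-1, Y), 2) (Function('A')(Y) = Mul(Add(Y, -1), Add(Y, Add(2, -3))) = Mul(Add(-1, Y), Add(Y, -1)) = Mul(Add(-1, Y), Add(-1, Y)) = Pow(Add(-1, Y), 2))
Pow(Function('A')(-9), 2) = Pow(Add(1, Pow(-9, 2), Mul(-2, -9)), 2) = Pow(Add(1, 81, 18), 2) = Pow(100, 2) = 10000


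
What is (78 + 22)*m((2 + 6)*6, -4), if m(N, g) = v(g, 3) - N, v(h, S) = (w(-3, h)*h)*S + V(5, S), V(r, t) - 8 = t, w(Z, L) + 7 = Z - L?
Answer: 3500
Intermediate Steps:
w(Z, L) = -7 + Z - L (w(Z, L) = -7 + (Z - L) = -7 + Z - L)
V(r, t) = 8 + t
v(h, S) = 8 + S + S*h*(-10 - h) (v(h, S) = ((-7 - 3 - h)*h)*S + (8 + S) = ((-10 - h)*h)*S + (8 + S) = (h*(-10 - h))*S + (8 + S) = S*h*(-10 - h) + (8 + S) = 8 + S + S*h*(-10 - h))
m(N, g) = 11 - N - 3*g*(10 + g) (m(N, g) = (8 + 3 - 1*3*g*(10 + g)) - N = (8 + 3 - 3*g*(10 + g)) - N = (11 - 3*g*(10 + g)) - N = 11 - N - 3*g*(10 + g))
(78 + 22)*m((2 + 6)*6, -4) = (78 + 22)*(11 - (2 + 6)*6 - 3*(-4)*(10 - 4)) = 100*(11 - 8*6 - 3*(-4)*6) = 100*(11 - 1*48 + 72) = 100*(11 - 48 + 72) = 100*35 = 3500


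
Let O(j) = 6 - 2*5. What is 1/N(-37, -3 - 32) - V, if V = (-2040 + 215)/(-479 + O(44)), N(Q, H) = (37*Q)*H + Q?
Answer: -87376867/23125074 ≈ -3.7784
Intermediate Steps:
O(j) = -4 (O(j) = 6 - 10 = -4)
N(Q, H) = Q + 37*H*Q (N(Q, H) = 37*H*Q + Q = Q + 37*H*Q)
V = 1825/483 (V = (-2040 + 215)/(-479 - 4) = -1825/(-483) = -1825*(-1/483) = 1825/483 ≈ 3.7785)
1/N(-37, -3 - 32) - V = 1/(-37*(1 + 37*(-3 - 32))) - 1*1825/483 = 1/(-37*(1 + 37*(-35))) - 1825/483 = 1/(-37*(1 - 1295)) - 1825/483 = 1/(-37*(-1294)) - 1825/483 = 1/47878 - 1825/483 = -87376867/23125074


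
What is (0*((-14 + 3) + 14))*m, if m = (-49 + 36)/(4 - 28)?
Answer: 0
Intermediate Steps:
m = 13/24 (m = -13/(-24) = -13*(-1/24) = 13/24 ≈ 0.54167)
(0*((-14 + 3) + 14))*m = (0*((-14 + 3) + 14))*(13/24) = (0*(-11 + 14))*(13/24) = (0*3)*(13/24) = 0*(13/24) = 0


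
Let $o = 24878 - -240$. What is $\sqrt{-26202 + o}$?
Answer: $2 i \sqrt{271} \approx 32.924 i$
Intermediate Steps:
$o = 25118$ ($o = 24878 + 240 = 25118$)
$\sqrt{-26202 + o} = \sqrt{-26202 + 25118} = \sqrt{-1084} = 2 i \sqrt{271}$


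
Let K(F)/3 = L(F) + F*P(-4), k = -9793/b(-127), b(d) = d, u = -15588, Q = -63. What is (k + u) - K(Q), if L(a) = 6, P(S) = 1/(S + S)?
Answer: -15801355/1016 ≈ -15553.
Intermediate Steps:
P(S) = 1/(2*S)
k = 9793/127 (k = -9793/(-127) = -9793*(-1/127) = 9793/127 ≈ 77.110)
K(F) = 18 - 3*F/8 (K(F) = 3*(6 + F*((1/2)/(-4))) = 3*(6 + F*((1/2)*(-1/4))) = 3*(6 + F*(-1/8)) = 3*(6 - F/8) = 18 - 3*F/8)
(k + u) - K(Q) = (9793/127 - 15588) - (18 - 3/8*(-63)) = -1969883/127 - (18 + 189/8) = -1969883/127 - 1*333/8 = -1969883/127 - 333/8 = -15801355/1016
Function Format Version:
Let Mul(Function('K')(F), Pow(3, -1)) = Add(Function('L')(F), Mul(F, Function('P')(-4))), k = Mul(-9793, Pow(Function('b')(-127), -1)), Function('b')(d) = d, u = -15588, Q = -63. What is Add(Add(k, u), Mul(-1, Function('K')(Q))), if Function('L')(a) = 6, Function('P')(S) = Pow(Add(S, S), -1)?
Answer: Rational(-15801355, 1016) ≈ -15553.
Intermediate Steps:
Function('P')(S) = Mul(Rational(1, 2), Pow(S, -1)) (Function('P')(S) = Pow(Mul(2, S), -1) = Mul(Rational(1, 2), Pow(S, -1)))
k = Rational(9793, 127) (k = Mul(-9793, Pow(-127, -1)) = Mul(-9793, Rational(-1, 127)) = Rational(9793, 127) ≈ 77.110)
Function('K')(F) = Add(18, Mul(Rational(-3, 8), F)) (Function('K')(F) = Mul(3, Add(6, Mul(F, Mul(Rational(1, 2), Pow(-4, -1))))) = Mul(3, Add(6, Mul(F, Mul(Rational(1, 2), Rational(-1, 4))))) = Mul(3, Add(6, Mul(F, Rational(-1, 8)))) = Mul(3, Add(6, Mul(Rational(-1, 8), F))) = Add(18, Mul(Rational(-3, 8), F)))
Add(Add(k, u), Mul(-1, Function('K')(Q))) = Add(Add(Rational(9793, 127), -15588), Mul(-1, Add(18, Mul(Rational(-3, 8), -63)))) = Add(Rational(-1969883, 127), Mul(-1, Add(18, Rational(189, 8)))) = Add(Rational(-1969883, 127), Mul(-1, Rational(333, 8))) = Add(Rational(-1969883, 127), Rational(-333, 8)) = Rational(-15801355, 1016)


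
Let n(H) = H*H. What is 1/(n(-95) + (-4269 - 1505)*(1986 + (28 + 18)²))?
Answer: -1/23675923 ≈ -4.2237e-8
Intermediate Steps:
n(H) = H²
1/(n(-95) + (-4269 - 1505)*(1986 + (28 + 18)²)) = 1/((-95)² + (-4269 - 1505)*(1986 + (28 + 18)²)) = 1/(9025 - 5774*(1986 + 46²)) = 1/(9025 - 5774*(1986 + 2116)) = 1/(9025 - 5774*4102) = 1/(9025 - 23684948) = 1/(-23675923) = -1/23675923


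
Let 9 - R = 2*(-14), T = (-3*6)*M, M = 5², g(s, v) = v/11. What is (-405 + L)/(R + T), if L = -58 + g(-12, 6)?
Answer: 5087/4543 ≈ 1.1197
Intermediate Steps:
g(s, v) = v/11 (g(s, v) = v*(1/11) = v/11)
M = 25
T = -450 (T = -3*6*25 = -18*25 = -450)
L = -632/11 (L = -58 + (1/11)*6 = -58 + 6/11 = -632/11 ≈ -57.455)
R = 37 (R = 9 - 2*(-14) = 9 - 1*(-28) = 9 + 28 = 37)
(-405 + L)/(R + T) = (-405 - 632/11)/(37 - 450) = -5087/11/(-413) = -5087/11*(-1/413) = 5087/4543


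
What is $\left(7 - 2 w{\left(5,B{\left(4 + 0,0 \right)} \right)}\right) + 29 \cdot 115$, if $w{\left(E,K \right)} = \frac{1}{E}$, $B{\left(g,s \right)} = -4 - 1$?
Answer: $\frac{16708}{5} \approx 3341.6$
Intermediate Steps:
$B{\left(g,s \right)} = -5$
$\left(7 - 2 w{\left(5,B{\left(4 + 0,0 \right)} \right)}\right) + 29 \cdot 115 = \left(7 - \frac{2}{5}\right) + 29 \cdot 115 = \left(7 - \frac{2}{5}\right) + 3335 = \frac{33}{5} + 3335 = \frac{16708}{5}$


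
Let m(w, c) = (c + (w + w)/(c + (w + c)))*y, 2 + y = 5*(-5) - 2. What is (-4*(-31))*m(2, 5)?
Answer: -57536/3 ≈ -19179.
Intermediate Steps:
y = -29 (y = -2 + (5*(-5) - 2) = -2 + (-25 - 2) = -2 - 27 = -29)
m(w, c) = -29*c - 58*w/(w + 2*c) (m(w, c) = (c + (w + w)/(c + (w + c)))*(-29) = (c + (2*w)/(c + (c + w)))*(-29) = (c + (2*w)/(w + 2*c))*(-29) = (c + 2*w/(w + 2*c))*(-29) = -29*c - 58*w/(w + 2*c))
(-4*(-31))*m(2, 5) = (-4*(-31))*(29*(-2*2 - 2*5**2 - 1*5*2)/(2 + 2*5)) = 124*(29*(-4 - 2*25 - 10)/(2 + 10)) = 124*(29*(-4 - 50 - 10)/12) = 124*(29*(1/12)*(-64)) = 124*(-464/3) = -57536/3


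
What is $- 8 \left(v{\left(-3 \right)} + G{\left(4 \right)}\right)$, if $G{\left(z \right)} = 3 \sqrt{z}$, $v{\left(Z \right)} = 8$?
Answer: $-112$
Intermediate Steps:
$- 8 \left(v{\left(-3 \right)} + G{\left(4 \right)}\right) = - 8 \left(8 + 3 \sqrt{4}\right) = - 8 \left(8 + 3 \cdot 2\right) = - 8 \left(8 + 6\right) = \left(-8\right) 14 = -112$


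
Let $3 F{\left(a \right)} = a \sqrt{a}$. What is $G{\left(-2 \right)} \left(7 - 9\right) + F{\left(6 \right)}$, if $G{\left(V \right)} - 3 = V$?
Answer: $-2 + 2 \sqrt{6} \approx 2.899$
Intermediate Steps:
$G{\left(V \right)} = 3 + V$
$F{\left(a \right)} = \frac{a^{\frac{3}{2}}}{3}$ ($F{\left(a \right)} = \frac{a \sqrt{a}}{3} = \frac{a^{\frac{3}{2}}}{3}$)
$G{\left(-2 \right)} \left(7 - 9\right) + F{\left(6 \right)} = \left(3 - 2\right) \left(7 - 9\right) + \frac{6^{\frac{3}{2}}}{3} = 1 \left(7 - 9\right) + \frac{6 \sqrt{6}}{3} = 1 \left(-2\right) + 2 \sqrt{6} = -2 + 2 \sqrt{6}$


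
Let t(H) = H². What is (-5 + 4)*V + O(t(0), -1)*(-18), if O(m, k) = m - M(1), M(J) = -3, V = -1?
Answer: -53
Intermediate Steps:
O(m, k) = 3 + m (O(m, k) = m - 1*(-3) = m + 3 = 3 + m)
(-5 + 4)*V + O(t(0), -1)*(-18) = (-5 + 4)*(-1) + (3 + 0²)*(-18) = -1*(-1) + (3 + 0)*(-18) = 1 + 3*(-18) = 1 - 54 = -53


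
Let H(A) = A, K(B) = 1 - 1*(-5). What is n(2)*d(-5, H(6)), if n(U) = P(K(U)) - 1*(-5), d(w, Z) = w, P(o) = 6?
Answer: -55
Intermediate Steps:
K(B) = 6 (K(B) = 1 + 5 = 6)
n(U) = 11 (n(U) = 6 - 1*(-5) = 6 + 5 = 11)
n(2)*d(-5, H(6)) = 11*(-5) = -55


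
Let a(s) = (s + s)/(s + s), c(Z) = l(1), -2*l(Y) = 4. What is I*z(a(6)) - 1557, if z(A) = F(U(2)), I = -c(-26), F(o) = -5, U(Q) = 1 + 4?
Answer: -1567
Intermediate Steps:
l(Y) = -2 (l(Y) = -½*4 = -2)
U(Q) = 5
c(Z) = -2
a(s) = 1 (a(s) = (2*s)/((2*s)) = (2*s)*(1/(2*s)) = 1)
I = 2 (I = -1*(-2) = 2)
z(A) = -5
I*z(a(6)) - 1557 = 2*(-5) - 1557 = -10 - 1557 = -1567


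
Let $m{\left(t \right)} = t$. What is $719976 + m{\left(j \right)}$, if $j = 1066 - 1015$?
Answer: $720027$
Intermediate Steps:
$j = 51$ ($j = 1066 - 1015 = 51$)
$719976 + m{\left(j \right)} = 719976 + 51 = 720027$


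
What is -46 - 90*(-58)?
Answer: 5174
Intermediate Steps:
-46 - 90*(-58) = -46 + 5220 = 5174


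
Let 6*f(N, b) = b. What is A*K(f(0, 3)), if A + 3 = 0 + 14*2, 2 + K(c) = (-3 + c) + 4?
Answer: -25/2 ≈ -12.500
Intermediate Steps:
f(N, b) = b/6
K(c) = -1 + c (K(c) = -2 + ((-3 + c) + 4) = -2 + (1 + c) = -1 + c)
A = 25 (A = -3 + (0 + 14*2) = -3 + (0 + 28) = -3 + 28 = 25)
A*K(f(0, 3)) = 25*(-1 + (1/6)*3) = 25*(-1 + 1/2) = 25*(-1/2) = -25/2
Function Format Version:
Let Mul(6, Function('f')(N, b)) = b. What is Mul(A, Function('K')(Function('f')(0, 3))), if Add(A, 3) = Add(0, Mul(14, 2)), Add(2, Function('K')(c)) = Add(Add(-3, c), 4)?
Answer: Rational(-25, 2) ≈ -12.500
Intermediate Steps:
Function('f')(N, b) = Mul(Rational(1, 6), b)
Function('K')(c) = Add(-1, c) (Function('K')(c) = Add(-2, Add(Add(-3, c), 4)) = Add(-2, Add(1, c)) = Add(-1, c))
A = 25 (A = Add(-3, Add(0, Mul(14, 2))) = Add(-3, Add(0, 28)) = Add(-3, 28) = 25)
Mul(A, Function('K')(Function('f')(0, 3))) = Mul(25, Add(-1, Mul(Rational(1, 6), 3))) = Mul(25, Add(-1, Rational(1, 2))) = Mul(25, Rational(-1, 2)) = Rational(-25, 2)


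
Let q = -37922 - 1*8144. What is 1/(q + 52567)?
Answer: 1/6501 ≈ 0.00015382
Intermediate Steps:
q = -46066 (q = -37922 - 8144 = -46066)
1/(q + 52567) = 1/(-46066 + 52567) = 1/6501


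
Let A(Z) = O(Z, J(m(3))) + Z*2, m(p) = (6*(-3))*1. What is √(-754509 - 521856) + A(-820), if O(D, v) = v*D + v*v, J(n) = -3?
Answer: 829 + I*√1276365 ≈ 829.0 + 1129.8*I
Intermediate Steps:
m(p) = -18 (m(p) = -18*1 = -18)
O(D, v) = v² + D*v (O(D, v) = D*v + v² = v² + D*v)
A(Z) = 9 - Z (A(Z) = -3*(Z - 3) + Z*2 = -3*(-3 + Z) + 2*Z = (9 - 3*Z) + 2*Z = 9 - Z)
√(-754509 - 521856) + A(-820) = √(-754509 - 521856) + (9 - 1*(-820)) = √(-1276365) + (9 + 820) = I*√1276365 + 829 = 829 + I*√1276365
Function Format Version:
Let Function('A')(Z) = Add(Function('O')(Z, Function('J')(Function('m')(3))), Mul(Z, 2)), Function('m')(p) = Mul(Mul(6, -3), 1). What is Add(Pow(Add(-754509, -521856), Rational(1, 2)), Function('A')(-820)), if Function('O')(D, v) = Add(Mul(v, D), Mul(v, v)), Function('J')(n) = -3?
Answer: Add(829, Mul(I, Pow(1276365, Rational(1, 2)))) ≈ Add(829.00, Mul(1129.8, I))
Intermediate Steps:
Function('m')(p) = -18 (Function('m')(p) = Mul(-18, 1) = -18)
Function('O')(D, v) = Add(Pow(v, 2), Mul(D, v)) (Function('O')(D, v) = Add(Mul(D, v), Pow(v, 2)) = Add(Pow(v, 2), Mul(D, v)))
Function('A')(Z) = Add(9, Mul(-1, Z)) (Function('A')(Z) = Add(Mul(-3, Add(Z, -3)), Mul(Z, 2)) = Add(Mul(-3, Add(-3, Z)), Mul(2, Z)) = Add(Add(9, Mul(-3, Z)), Mul(2, Z)) = Add(9, Mul(-1, Z)))
Add(Pow(Add(-754509, -521856), Rational(1, 2)), Function('A')(-820)) = Add(Pow(Add(-754509, -521856), Rational(1, 2)), Add(9, Mul(-1, -820))) = Add(Pow(-1276365, Rational(1, 2)), Add(9, 820)) = Add(Mul(I, Pow(1276365, Rational(1, 2))), 829) = Add(829, Mul(I, Pow(1276365, Rational(1, 2))))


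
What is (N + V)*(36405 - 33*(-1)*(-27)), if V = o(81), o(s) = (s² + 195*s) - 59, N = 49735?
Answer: 2558144448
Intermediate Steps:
o(s) = -59 + s² + 195*s
V = 22297 (V = -59 + 81² + 195*81 = -59 + 6561 + 15795 = 22297)
(N + V)*(36405 - 33*(-1)*(-27)) = (49735 + 22297)*(36405 - 33*(-1)*(-27)) = 72032*(36405 + 33*(-27)) = 72032*(36405 - 891) = 72032*35514 = 2558144448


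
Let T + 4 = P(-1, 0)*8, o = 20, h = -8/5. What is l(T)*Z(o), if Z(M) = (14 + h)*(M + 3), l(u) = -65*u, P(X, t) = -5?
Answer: 815672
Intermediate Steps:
h = -8/5 (h = -8*⅕ = -8/5 ≈ -1.6000)
T = -44 (T = -4 - 5*8 = -4 - 40 = -44)
Z(M) = 186/5 + 62*M/5 (Z(M) = (14 - 8/5)*(M + 3) = 62*(3 + M)/5 = 186/5 + 62*M/5)
l(T)*Z(o) = (-65*(-44))*(186/5 + (62/5)*20) = 2860*(186/5 + 248) = 2860*(1426/5) = 815672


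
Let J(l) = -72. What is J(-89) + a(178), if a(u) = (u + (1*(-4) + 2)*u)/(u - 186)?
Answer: -199/4 ≈ -49.750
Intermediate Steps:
a(u) = -u/(-186 + u) (a(u) = (u + (-4 + 2)*u)/(-186 + u) = (u - 2*u)/(-186 + u) = (-u)/(-186 + u) = -u/(-186 + u))
J(-89) + a(178) = -72 - 1*178/(-186 + 178) = -72 - 1*178/(-8) = -72 - 1*178*(-1/8) = -72 + 89/4 = -199/4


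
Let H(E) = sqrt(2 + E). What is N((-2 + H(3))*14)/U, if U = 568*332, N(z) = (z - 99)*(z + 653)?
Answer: -78395/188576 + 21*sqrt(5)/568 ≈ -0.33305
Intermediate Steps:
N(z) = (-99 + z)*(653 + z)
U = 188576
N((-2 + H(3))*14)/U = (-64647 + ((-2 + sqrt(2 + 3))*14)**2 + 554*((-2 + sqrt(2 + 3))*14))/188576 = (-64647 + ((-2 + sqrt(5))*14)**2 + 554*((-2 + sqrt(5))*14))*(1/188576) = (-64647 + (-28 + 14*sqrt(5))**2 + 554*(-28 + 14*sqrt(5)))*(1/188576) = (-64647 + (-28 + 14*sqrt(5))**2 + (-15512 + 7756*sqrt(5)))*(1/188576) = (-80159 + (-28 + 14*sqrt(5))**2 + 7756*sqrt(5))*(1/188576) = -1129/2656 + (-28 + 14*sqrt(5))**2/188576 + 1939*sqrt(5)/47144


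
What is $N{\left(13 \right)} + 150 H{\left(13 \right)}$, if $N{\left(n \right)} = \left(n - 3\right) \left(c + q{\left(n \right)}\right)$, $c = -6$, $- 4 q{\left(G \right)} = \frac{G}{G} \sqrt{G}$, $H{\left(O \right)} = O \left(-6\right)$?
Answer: $-11760 - \frac{5 \sqrt{13}}{2} \approx -11769.0$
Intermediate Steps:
$H{\left(O \right)} = - 6 O$
$q{\left(G \right)} = - \frac{\sqrt{G}}{4}$ ($q{\left(G \right)} = - \frac{\frac{G}{G} \sqrt{G}}{4} = - \frac{1 \sqrt{G}}{4} = - \frac{\sqrt{G}}{4}$)
$N{\left(n \right)} = \left(-6 - \frac{\sqrt{n}}{4}\right) \left(-3 + n\right)$ ($N{\left(n \right)} = \left(n - 3\right) \left(-6 - \frac{\sqrt{n}}{4}\right) = \left(-3 + n\right) \left(-6 - \frac{\sqrt{n}}{4}\right) = \left(-6 - \frac{\sqrt{n}}{4}\right) \left(-3 + n\right)$)
$N{\left(13 \right)} + 150 H{\left(13 \right)} = \left(18 - 78 - \frac{13^{\frac{3}{2}}}{4} + \frac{3 \sqrt{13}}{4}\right) + 150 \left(\left(-6\right) 13\right) = \left(18 - 78 - \frac{13 \sqrt{13}}{4} + \frac{3 \sqrt{13}}{4}\right) + 150 \left(-78\right) = \left(18 - 78 - \frac{13 \sqrt{13}}{4} + \frac{3 \sqrt{13}}{4}\right) - 11700 = \left(-60 - \frac{5 \sqrt{13}}{2}\right) - 11700 = -11760 - \frac{5 \sqrt{13}}{2}$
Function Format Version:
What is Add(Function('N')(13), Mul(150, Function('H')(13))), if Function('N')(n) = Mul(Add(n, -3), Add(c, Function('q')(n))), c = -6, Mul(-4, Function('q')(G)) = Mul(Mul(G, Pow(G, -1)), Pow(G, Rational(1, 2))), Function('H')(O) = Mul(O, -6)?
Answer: Add(-11760, Mul(Rational(-5, 2), Pow(13, Rational(1, 2)))) ≈ -11769.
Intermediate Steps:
Function('H')(O) = Mul(-6, O)
Function('q')(G) = Mul(Rational(-1, 4), Pow(G, Rational(1, 2))) (Function('q')(G) = Mul(Rational(-1, 4), Mul(Mul(G, Pow(G, -1)), Pow(G, Rational(1, 2)))) = Mul(Rational(-1, 4), Mul(1, Pow(G, Rational(1, 2)))) = Mul(Rational(-1, 4), Pow(G, Rational(1, 2))))
Function('N')(n) = Mul(Add(-6, Mul(Rational(-1, 4), Pow(n, Rational(1, 2)))), Add(-3, n)) (Function('N')(n) = Mul(Add(n, -3), Add(-6, Mul(Rational(-1, 4), Pow(n, Rational(1, 2))))) = Mul(Add(-3, n), Add(-6, Mul(Rational(-1, 4), Pow(n, Rational(1, 2))))) = Mul(Add(-6, Mul(Rational(-1, 4), Pow(n, Rational(1, 2)))), Add(-3, n)))
Add(Function('N')(13), Mul(150, Function('H')(13))) = Add(Add(18, Mul(-6, 13), Mul(Rational(-1, 4), Pow(13, Rational(3, 2))), Mul(Rational(3, 4), Pow(13, Rational(1, 2)))), Mul(150, Mul(-6, 13))) = Add(Add(18, -78, Mul(Rational(-1, 4), Mul(13, Pow(13, Rational(1, 2)))), Mul(Rational(3, 4), Pow(13, Rational(1, 2)))), Mul(150, -78)) = Add(Add(18, -78, Mul(Rational(-13, 4), Pow(13, Rational(1, 2))), Mul(Rational(3, 4), Pow(13, Rational(1, 2)))), -11700) = Add(Add(-60, Mul(Rational(-5, 2), Pow(13, Rational(1, 2)))), -11700) = Add(-11760, Mul(Rational(-5, 2), Pow(13, Rational(1, 2))))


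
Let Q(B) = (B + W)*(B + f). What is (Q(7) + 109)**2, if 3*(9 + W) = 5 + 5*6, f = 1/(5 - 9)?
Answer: 485809/16 ≈ 30363.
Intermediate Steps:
f = -1/4 (f = 1/(-4) = -1/4 ≈ -0.25000)
W = 8/3 (W = -9 + (5 + 5*6)/3 = -9 + (5 + 30)/3 = -9 + (1/3)*35 = -9 + 35/3 = 8/3 ≈ 2.6667)
Q(B) = (-1/4 + B)*(8/3 + B) (Q(B) = (B + 8/3)*(B - 1/4) = (8/3 + B)*(-1/4 + B) = (-1/4 + B)*(8/3 + B))
(Q(7) + 109)**2 = ((-2/3 + 7**2 + (29/12)*7) + 109)**2 = ((-2/3 + 49 + 203/12) + 109)**2 = (261/4 + 109)**2 = (697/4)**2 = 485809/16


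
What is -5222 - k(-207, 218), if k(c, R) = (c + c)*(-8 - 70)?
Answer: -37514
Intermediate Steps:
k(c, R) = -156*c (k(c, R) = (2*c)*(-78) = -156*c)
-5222 - k(-207, 218) = -5222 - (-156)*(-207) = -5222 - 1*32292 = -5222 - 32292 = -37514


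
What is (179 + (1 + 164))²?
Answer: 118336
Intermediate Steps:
(179 + (1 + 164))² = (179 + 165)² = 344² = 118336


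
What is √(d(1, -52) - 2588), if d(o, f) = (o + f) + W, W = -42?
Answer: I*√2681 ≈ 51.778*I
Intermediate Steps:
d(o, f) = -42 + f + o (d(o, f) = (o + f) - 42 = (f + o) - 42 = -42 + f + o)
√(d(1, -52) - 2588) = √((-42 - 52 + 1) - 2588) = √(-93 - 2588) = √(-2681) = I*√2681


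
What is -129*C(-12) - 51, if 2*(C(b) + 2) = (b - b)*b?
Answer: 207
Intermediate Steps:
C(b) = -2 (C(b) = -2 + ((b - b)*b)/2 = -2 + (0*b)/2 = -2 + (1/2)*0 = -2 + 0 = -2)
-129*C(-12) - 51 = -129*(-2) - 51 = 258 - 51 = 207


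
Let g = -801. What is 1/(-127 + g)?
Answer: -1/928 ≈ -0.0010776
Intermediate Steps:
1/(-127 + g) = 1/(-127 - 801) = 1/(-928) = -1/928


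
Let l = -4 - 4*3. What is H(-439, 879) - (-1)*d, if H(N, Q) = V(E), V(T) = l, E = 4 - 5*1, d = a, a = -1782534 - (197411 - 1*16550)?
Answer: -1963411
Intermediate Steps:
a = -1963395 (a = -1782534 - (197411 - 16550) = -1782534 - 1*180861 = -1782534 - 180861 = -1963395)
d = -1963395
E = -1 (E = 4 - 5 = -1)
l = -16 (l = -4 - 12 = -16)
V(T) = -16
H(N, Q) = -16
H(-439, 879) - (-1)*d = -16 - (-1)*(-1963395) = -16 - 1*1963395 = -16 - 1963395 = -1963411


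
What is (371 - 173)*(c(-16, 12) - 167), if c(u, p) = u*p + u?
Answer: -74250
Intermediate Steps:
c(u, p) = u + p*u (c(u, p) = p*u + u = u + p*u)
(371 - 173)*(c(-16, 12) - 167) = (371 - 173)*(-16*(1 + 12) - 167) = 198*(-16*13 - 167) = 198*(-208 - 167) = 198*(-375) = -74250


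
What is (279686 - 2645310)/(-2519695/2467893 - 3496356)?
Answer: 5838106910232/8628635017603 ≈ 0.67660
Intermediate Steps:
(279686 - 2645310)/(-2519695/2467893 - 3496356) = -2365624/(-2519695*1/2467893 - 3496356) = -2365624/(-2519695/2467893 - 3496356) = -2365624/(-8628635017603/2467893) = -2365624*(-2467893/8628635017603) = 5838106910232/8628635017603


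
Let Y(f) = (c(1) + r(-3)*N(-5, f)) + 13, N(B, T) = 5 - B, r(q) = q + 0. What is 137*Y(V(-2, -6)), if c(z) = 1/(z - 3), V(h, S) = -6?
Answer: -4795/2 ≈ -2397.5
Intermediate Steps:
r(q) = q
c(z) = 1/(-3 + z)
Y(f) = -35/2 (Y(f) = (1/(-3 + 1) - 3*(5 - 1*(-5))) + 13 = (1/(-2) - 3*(5 + 5)) + 13 = (-½ - 3*10) + 13 = (-½ - 30) + 13 = -61/2 + 13 = -35/2)
137*Y(V(-2, -6)) = 137*(-35/2) = -4795/2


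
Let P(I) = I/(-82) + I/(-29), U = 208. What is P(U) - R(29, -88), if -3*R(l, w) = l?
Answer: -151/3567 ≈ -0.042332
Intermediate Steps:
R(l, w) = -l/3
P(I) = -111*I/2378 (P(I) = I*(-1/82) + I*(-1/29) = -I/82 - I/29 = -111*I/2378)
P(U) - R(29, -88) = -111/2378*208 - (-1)*29/3 = -11544/1189 - 1*(-29/3) = -11544/1189 + 29/3 = -151/3567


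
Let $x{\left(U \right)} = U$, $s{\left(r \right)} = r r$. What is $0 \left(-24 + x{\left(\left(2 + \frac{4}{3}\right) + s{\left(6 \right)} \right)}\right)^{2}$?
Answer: $0$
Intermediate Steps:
$s{\left(r \right)} = r^{2}$
$0 \left(-24 + x{\left(\left(2 + \frac{4}{3}\right) + s{\left(6 \right)} \right)}\right)^{2} = 0 \left(-24 + \left(\left(2 + \frac{4}{3}\right) + 6^{2}\right)\right)^{2} = 0 \left(-24 + \left(\left(2 + 4 \cdot \frac{1}{3}\right) + 36\right)\right)^{2} = 0 \left(-24 + \left(\left(2 + \frac{4}{3}\right) + 36\right)\right)^{2} = 0 \left(-24 + \left(\frac{10}{3} + 36\right)\right)^{2} = 0 \left(-24 + \frac{118}{3}\right)^{2} = 0 \left(\frac{46}{3}\right)^{2} = 0 \cdot \frac{2116}{9} = 0$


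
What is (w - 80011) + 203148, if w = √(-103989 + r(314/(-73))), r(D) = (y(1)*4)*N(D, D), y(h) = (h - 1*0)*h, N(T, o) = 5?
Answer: 123137 + I*√103969 ≈ 1.2314e+5 + 322.44*I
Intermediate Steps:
y(h) = h² (y(h) = (h + 0)*h = h*h = h²)
r(D) = 20 (r(D) = (1²*4)*5 = (1*4)*5 = 4*5 = 20)
w = I*√103969 (w = √(-103989 + 20) = √(-103969) = I*√103969 ≈ 322.44*I)
(w - 80011) + 203148 = (I*√103969 - 80011) + 203148 = (-80011 + I*√103969) + 203148 = 123137 + I*√103969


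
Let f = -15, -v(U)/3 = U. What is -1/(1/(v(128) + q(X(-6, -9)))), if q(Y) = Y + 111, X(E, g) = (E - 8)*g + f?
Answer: 162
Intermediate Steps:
v(U) = -3*U
X(E, g) = -15 + g*(-8 + E) (X(E, g) = (E - 8)*g - 15 = (-8 + E)*g - 15 = g*(-8 + E) - 15 = -15 + g*(-8 + E))
q(Y) = 111 + Y
-1/(1/(v(128) + q(X(-6, -9)))) = -1/(1/(-3*128 + (111 + (-15 - 8*(-9) - 6*(-9))))) = -1/(1/(-384 + (111 + (-15 + 72 + 54)))) = -1/(1/(-384 + (111 + 111))) = -1/(1/(-384 + 222)) = -1/(1/(-162)) = -1/(-1/162) = -1*(-162) = 162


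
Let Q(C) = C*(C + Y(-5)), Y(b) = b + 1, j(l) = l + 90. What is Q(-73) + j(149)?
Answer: 5860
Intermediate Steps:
j(l) = 90 + l
Y(b) = 1 + b
Q(C) = C*(-4 + C) (Q(C) = C*(C + (1 - 5)) = C*(C - 4) = C*(-4 + C))
Q(-73) + j(149) = -73*(-4 - 73) + (90 + 149) = -73*(-77) + 239 = 5621 + 239 = 5860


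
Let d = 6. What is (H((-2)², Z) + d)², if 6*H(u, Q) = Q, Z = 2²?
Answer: 400/9 ≈ 44.444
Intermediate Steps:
Z = 4
H(u, Q) = Q/6
(H((-2)², Z) + d)² = ((⅙)*4 + 6)² = (⅔ + 6)² = (20/3)² = 400/9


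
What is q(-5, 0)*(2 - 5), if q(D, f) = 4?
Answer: -12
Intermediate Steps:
q(-5, 0)*(2 - 5) = 4*(2 - 5) = 4*(-3) = -12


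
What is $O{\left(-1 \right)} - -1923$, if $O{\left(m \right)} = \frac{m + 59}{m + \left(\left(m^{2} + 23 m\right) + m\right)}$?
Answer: $\frac{23047}{12} \approx 1920.6$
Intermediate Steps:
$O{\left(m \right)} = \frac{59 + m}{m^{2} + 25 m}$ ($O{\left(m \right)} = \frac{59 + m}{m + \left(m^{2} + 24 m\right)} = \frac{59 + m}{m^{2} + 25 m}$)
$O{\left(-1 \right)} - -1923 = \frac{59 - 1}{\left(-1\right) \left(25 - 1\right)} - -1923 = \left(-1\right) \frac{1}{24} \cdot 58 + 1923 = - \frac{29}{12} + 1923 = \frac{23047}{12}$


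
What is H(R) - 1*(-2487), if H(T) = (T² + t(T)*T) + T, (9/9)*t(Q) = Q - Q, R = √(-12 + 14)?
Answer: 2489 + √2 ≈ 2490.4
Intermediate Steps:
R = √2 ≈ 1.4142
t(Q) = 0 (t(Q) = Q - Q = 0)
H(T) = T + T² (H(T) = (T² + 0*T) + T = (T² + 0) + T = T² + T = T + T²)
H(R) - 1*(-2487) = √2*(1 + √2) - 1*(-2487) = √2*(1 + √2) + 2487 = 2487 + √2*(1 + √2)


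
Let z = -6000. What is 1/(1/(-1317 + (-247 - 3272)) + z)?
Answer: -4836/29016001 ≈ -0.00016667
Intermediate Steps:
1/(1/(-1317 + (-247 - 3272)) + z) = 1/(1/(-1317 + (-247 - 3272)) - 6000) = 1/(1/(-1317 - 3519) - 6000) = 1/(1/(-4836) - 6000) = 1/(-1/4836 - 6000) = 1/(-29016001/4836) = -4836/29016001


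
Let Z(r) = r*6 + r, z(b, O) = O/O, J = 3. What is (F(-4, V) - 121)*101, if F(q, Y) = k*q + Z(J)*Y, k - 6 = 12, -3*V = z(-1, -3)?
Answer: -20200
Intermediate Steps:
z(b, O) = 1
V = -⅓ (V = -⅓*1 = -⅓ ≈ -0.33333)
Z(r) = 7*r (Z(r) = 6*r + r = 7*r)
k = 18 (k = 6 + 12 = 18)
F(q, Y) = 18*q + 21*Y (F(q, Y) = 18*q + (7*3)*Y = 18*q + 21*Y)
(F(-4, V) - 121)*101 = ((18*(-4) + 21*(-⅓)) - 121)*101 = ((-72 - 7) - 121)*101 = (-79 - 121)*101 = -200*101 = -20200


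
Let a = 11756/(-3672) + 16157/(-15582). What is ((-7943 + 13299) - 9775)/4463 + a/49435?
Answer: -260423864728921/262994133213315 ≈ -0.99023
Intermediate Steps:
a = -5052302/1192023 (a = 11756*(-1/3672) + 16157*(-1/15582) = -2939/918 - 16157/15582 = -5052302/1192023 ≈ -4.2384)
((-7943 + 13299) - 9775)/4463 + a/49435 = ((-7943 + 13299) - 9775)/4463 - 5052302/1192023/49435 = (5356 - 9775)*(1/4463) - 5052302/1192023*1/49435 = -4419*1/4463 - 5052302/58927657005 = -4419/4463 - 5052302/58927657005 = -260423864728921/262994133213315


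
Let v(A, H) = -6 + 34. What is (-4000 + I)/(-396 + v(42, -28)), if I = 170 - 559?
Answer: 4389/368 ≈ 11.927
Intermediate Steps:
v(A, H) = 28
I = -389
(-4000 + I)/(-396 + v(42, -28)) = (-4000 - 389)/(-396 + 28) = -4389/(-368) = -4389*(-1/368) = 4389/368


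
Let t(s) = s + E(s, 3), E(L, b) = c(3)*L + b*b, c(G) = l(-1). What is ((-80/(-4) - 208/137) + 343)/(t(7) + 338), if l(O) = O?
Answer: 49523/47539 ≈ 1.0417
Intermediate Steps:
c(G) = -1
E(L, b) = b**2 - L (E(L, b) = -L + b*b = -L + b**2 = b**2 - L)
t(s) = 9 (t(s) = s + (3**2 - s) = s + (9 - s) = 9)
((-80/(-4) - 208/137) + 343)/(t(7) + 338) = ((-80/(-4) - 208/137) + 343)/(9 + 338) = ((-80*(-1/4) - 208*1/137) + 343)/347 = ((20 - 208/137) + 343)*(1/347) = (2532/137 + 343)*(1/347) = (49523/137)*(1/347) = 49523/47539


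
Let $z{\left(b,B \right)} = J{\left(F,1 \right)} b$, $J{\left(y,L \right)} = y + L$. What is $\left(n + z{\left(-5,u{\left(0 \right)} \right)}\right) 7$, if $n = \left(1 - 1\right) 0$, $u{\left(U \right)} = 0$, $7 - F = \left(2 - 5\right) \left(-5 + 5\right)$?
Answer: $-280$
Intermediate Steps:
$F = 7$ ($F = 7 - \left(2 - 5\right) \left(-5 + 5\right) = 7 - \left(-3\right) 0 = 7 - 0 = 7 + 0 = 7$)
$J{\left(y,L \right)} = L + y$
$z{\left(b,B \right)} = 8 b$ ($z{\left(b,B \right)} = \left(1 + 7\right) b = 8 b$)
$n = 0$ ($n = 0 \cdot 0 = 0$)
$\left(n + z{\left(-5,u{\left(0 \right)} \right)}\right) 7 = \left(0 + 8 \left(-5\right)\right) 7 = \left(0 - 40\right) 7 = \left(-40\right) 7 = -280$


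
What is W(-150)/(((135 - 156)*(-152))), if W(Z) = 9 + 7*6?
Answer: 17/1064 ≈ 0.015977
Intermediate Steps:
W(Z) = 51 (W(Z) = 9 + 42 = 51)
W(-150)/(((135 - 156)*(-152))) = 51/(((135 - 156)*(-152))) = 51/((-21*(-152))) = 51/3192 = 51*(1/3192) = 17/1064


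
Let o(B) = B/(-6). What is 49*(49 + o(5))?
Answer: 14161/6 ≈ 2360.2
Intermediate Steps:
o(B) = -B/6 (o(B) = B*(-⅙) = -B/6)
49*(49 + o(5)) = 49*(49 - ⅙*5) = 49*(49 - ⅚) = 49*(289/6) = 14161/6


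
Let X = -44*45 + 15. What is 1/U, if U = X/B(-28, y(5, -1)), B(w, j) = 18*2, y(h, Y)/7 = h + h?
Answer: -12/655 ≈ -0.018321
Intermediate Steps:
y(h, Y) = 14*h (y(h, Y) = 7*(h + h) = 7*(2*h) = 14*h)
B(w, j) = 36
X = -1965 (X = -1980 + 15 = -1965)
U = -655/12 (U = -1965/36 = -1965*1/36 = -655/12 ≈ -54.583)
1/U = 1/(-655/12) = -12/655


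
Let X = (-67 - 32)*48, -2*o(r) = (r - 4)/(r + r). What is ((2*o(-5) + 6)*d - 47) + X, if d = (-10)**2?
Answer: -4289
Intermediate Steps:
o(r) = -(-4 + r)/(4*r) (o(r) = -(r - 4)/(2*(r + r)) = -(-4 + r)/(2*(2*r)) = -(-4 + r)*1/(2*r)/2 = -(-4 + r)/(4*r))
d = 100
X = -4752 (X = -99*48 = -4752)
((2*o(-5) + 6)*d - 47) + X = ((2*((1/4)*(4 - 1*(-5))/(-5)) + 6)*100 - 47) - 4752 = ((2*((1/4)*(-1/5)*(4 + 5)) + 6)*100 - 47) - 4752 = ((2*((1/4)*(-1/5)*9) + 6)*100 - 47) - 4752 = ((2*(-9/20) + 6)*100 - 47) - 4752 = ((-9/10 + 6)*100 - 47) - 4752 = ((51/10)*100 - 47) - 4752 = (510 - 47) - 4752 = 463 - 4752 = -4289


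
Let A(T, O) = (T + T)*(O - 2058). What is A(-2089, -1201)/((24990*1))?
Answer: 6808051/12495 ≈ 544.86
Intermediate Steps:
A(T, O) = 2*T*(-2058 + O) (A(T, O) = (2*T)*(-2058 + O) = 2*T*(-2058 + O))
A(-2089, -1201)/((24990*1)) = (2*(-2089)*(-2058 - 1201))/((24990*1)) = (2*(-2089)*(-3259))/24990 = 13616102*(1/24990) = 6808051/12495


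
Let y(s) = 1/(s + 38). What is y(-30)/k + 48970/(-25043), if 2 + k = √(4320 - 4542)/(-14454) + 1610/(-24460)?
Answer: (-239561240*√222 + 7374497497983*I)/(100172*(-36518031*I + 1223*√222)) ≈ -2.0159 + 3.0193e-5*I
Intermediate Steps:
y(s) = 1/(38 + s)
k = -5053/2446 - I*√222/14454 (k = -2 + (√(4320 - 4542)/(-14454) + 1610/(-24460)) = -2 + (√(-222)*(-1/14454) + 1610*(-1/24460)) = -2 + ((I*√222)*(-1/14454) - 161/2446) = -2 + (-I*√222/14454 - 161/2446) = -2 + (-161/2446 - I*√222/14454) = -5053/2446 - I*√222/14454 ≈ -2.0658 - 0.0010308*I)
y(-30)/k + 48970/(-25043) = 1/((38 - 30)*(-5053/2446 - I*√222/14454)) + 48970/(-25043) = 1/(8*(-5053/2446 - I*√222/14454)) + 48970*(-1/25043) = 1/(8*(-5053/2446 - I*√222/14454)) - 48970/25043 = -48970/25043 + 1/(8*(-5053/2446 - I*√222/14454))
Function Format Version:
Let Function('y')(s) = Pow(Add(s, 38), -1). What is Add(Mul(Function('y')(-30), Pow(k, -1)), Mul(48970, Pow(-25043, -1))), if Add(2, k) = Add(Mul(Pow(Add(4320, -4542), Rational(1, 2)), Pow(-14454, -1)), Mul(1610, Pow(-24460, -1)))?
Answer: Mul(Rational(1, 100172), Pow(Add(Mul(-36518031, I), Mul(1223, Pow(222, Rational(1, 2)))), -1), Add(Mul(-239561240, Pow(222, Rational(1, 2))), Mul(7374497497983, I))) ≈ Add(-2.0159, Mul(3.0193e-5, I))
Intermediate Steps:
Function('y')(s) = Pow(Add(38, s), -1)
k = Add(Rational(-5053, 2446), Mul(Rational(-1, 14454), I, Pow(222, Rational(1, 2)))) (k = Add(-2, Add(Mul(Pow(Add(4320, -4542), Rational(1, 2)), Pow(-14454, -1)), Mul(1610, Pow(-24460, -1)))) = Add(-2, Add(Mul(Pow(-222, Rational(1, 2)), Rational(-1, 14454)), Mul(1610, Rational(-1, 24460)))) = Add(-2, Add(Mul(Mul(I, Pow(222, Rational(1, 2))), Rational(-1, 14454)), Rational(-161, 2446))) = Add(-2, Add(Mul(Rational(-1, 14454), I, Pow(222, Rational(1, 2))), Rational(-161, 2446))) = Add(-2, Add(Rational(-161, 2446), Mul(Rational(-1, 14454), I, Pow(222, Rational(1, 2))))) = Add(Rational(-5053, 2446), Mul(Rational(-1, 14454), I, Pow(222, Rational(1, 2)))) ≈ Add(-2.0658, Mul(-0.0010308, I)))
Add(Mul(Function('y')(-30), Pow(k, -1)), Mul(48970, Pow(-25043, -1))) = Add(Mul(Pow(Add(38, -30), -1), Pow(Add(Rational(-5053, 2446), Mul(Rational(-1, 14454), I, Pow(222, Rational(1, 2)))), -1)), Mul(48970, Pow(-25043, -1))) = Add(Mul(Pow(8, -1), Pow(Add(Rational(-5053, 2446), Mul(Rational(-1, 14454), I, Pow(222, Rational(1, 2)))), -1)), Mul(48970, Rational(-1, 25043))) = Add(Mul(Rational(1, 8), Pow(Add(Rational(-5053, 2446), Mul(Rational(-1, 14454), I, Pow(222, Rational(1, 2)))), -1)), Rational(-48970, 25043)) = Add(Rational(-48970, 25043), Mul(Rational(1, 8), Pow(Add(Rational(-5053, 2446), Mul(Rational(-1, 14454), I, Pow(222, Rational(1, 2)))), -1)))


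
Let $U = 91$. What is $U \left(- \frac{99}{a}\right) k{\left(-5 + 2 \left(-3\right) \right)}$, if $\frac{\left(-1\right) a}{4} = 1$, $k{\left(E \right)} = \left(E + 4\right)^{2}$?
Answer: $\frac{441441}{4} \approx 1.1036 \cdot 10^{5}$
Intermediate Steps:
$k{\left(E \right)} = \left(4 + E\right)^{2}$
$a = -4$ ($a = \left(-4\right) 1 = -4$)
$U \left(- \frac{99}{a}\right) k{\left(-5 + 2 \left(-3\right) \right)} = 91 \left(- \frac{99}{-4}\right) \left(4 + \left(-5 + 2 \left(-3\right)\right)\right)^{2} = 91 \left(\left(-99\right) \left(- \frac{1}{4}\right)\right) \left(4 - 11\right)^{2} = 91 \cdot \frac{99}{4} \left(4 - 11\right)^{2} = \frac{9009 \left(-7\right)^{2}}{4} = \frac{9009}{4} \cdot 49 = \frac{441441}{4}$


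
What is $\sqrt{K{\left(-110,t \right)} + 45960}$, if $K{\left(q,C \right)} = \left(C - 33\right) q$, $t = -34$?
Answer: $\sqrt{53330} \approx 230.93$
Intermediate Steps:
$K{\left(q,C \right)} = q \left(-33 + C\right)$ ($K{\left(q,C \right)} = \left(C - 33\right) q = \left(-33 + C\right) q = q \left(-33 + C\right)$)
$\sqrt{K{\left(-110,t \right)} + 45960} = \sqrt{- 110 \left(-33 - 34\right) + 45960} = \sqrt{\left(-110\right) \left(-67\right) + 45960} = \sqrt{7370 + 45960} = \sqrt{53330}$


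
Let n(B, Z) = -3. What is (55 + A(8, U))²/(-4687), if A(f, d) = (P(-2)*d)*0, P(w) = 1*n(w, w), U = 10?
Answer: -3025/4687 ≈ -0.64540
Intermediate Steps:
P(w) = -3 (P(w) = 1*(-3) = -3)
A(f, d) = 0 (A(f, d) = -3*d*0 = 0)
(55 + A(8, U))²/(-4687) = (55 + 0)²/(-4687) = 55²*(-1/4687) = 3025*(-1/4687) = -3025/4687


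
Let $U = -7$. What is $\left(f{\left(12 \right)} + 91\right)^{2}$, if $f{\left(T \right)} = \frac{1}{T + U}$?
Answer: $\frac{207936}{25} \approx 8317.4$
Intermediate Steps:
$f{\left(T \right)} = \frac{1}{-7 + T}$ ($f{\left(T \right)} = \frac{1}{T - 7} = \frac{1}{-7 + T}$)
$\left(f{\left(12 \right)} + 91\right)^{2} = \left(\frac{1}{-7 + 12} + 91\right)^{2} = \left(\frac{1}{5} + 91\right)^{2} = \left(\frac{456}{5}\right)^{2} = \frac{207936}{25}$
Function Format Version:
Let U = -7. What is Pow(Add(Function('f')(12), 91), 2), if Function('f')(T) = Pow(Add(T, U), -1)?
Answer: Rational(207936, 25) ≈ 8317.4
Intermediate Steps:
Function('f')(T) = Pow(Add(-7, T), -1) (Function('f')(T) = Pow(Add(T, -7), -1) = Pow(Add(-7, T), -1))
Pow(Add(Function('f')(12), 91), 2) = Pow(Add(Pow(Add(-7, 12), -1), 91), 2) = Pow(Add(Pow(5, -1), 91), 2) = Pow(Add(Rational(1, 5), 91), 2) = Pow(Rational(456, 5), 2) = Rational(207936, 25)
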